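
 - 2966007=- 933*3179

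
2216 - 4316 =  -2100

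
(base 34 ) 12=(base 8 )44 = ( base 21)1F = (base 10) 36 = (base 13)2a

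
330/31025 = 66/6205 = 0.01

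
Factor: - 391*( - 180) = 70380 = 2^2 * 3^2*5^1*17^1*23^1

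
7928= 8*991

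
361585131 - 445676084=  - 84090953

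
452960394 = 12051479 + 440908915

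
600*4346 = 2607600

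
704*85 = 59840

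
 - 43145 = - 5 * 8629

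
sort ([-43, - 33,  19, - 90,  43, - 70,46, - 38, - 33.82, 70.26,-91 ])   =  [ - 91, - 90, - 70, - 43, - 38, - 33.82, - 33, 19,43,46, 70.26 ]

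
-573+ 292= - 281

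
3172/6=1586/3 = 528.67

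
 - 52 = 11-63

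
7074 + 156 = 7230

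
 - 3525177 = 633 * ( - 5569 )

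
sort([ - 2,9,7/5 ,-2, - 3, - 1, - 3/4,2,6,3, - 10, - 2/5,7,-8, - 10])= [ - 10, - 10 , -8, - 3, - 2,- 2, - 1, -3/4, - 2/5,  7/5,2,3, 6,7,9] 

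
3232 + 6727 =9959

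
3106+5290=8396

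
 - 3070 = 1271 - 4341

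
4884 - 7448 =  - 2564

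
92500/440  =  210 + 5/22 = 210.23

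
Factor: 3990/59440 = 399/5944 = 2^(-3 ) * 3^1*7^1* 19^1*743^ (-1)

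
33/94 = 33/94 = 0.35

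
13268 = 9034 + 4234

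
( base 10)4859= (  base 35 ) 3XT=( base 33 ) 4f8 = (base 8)11373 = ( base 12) 298B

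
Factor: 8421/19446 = 401/926  =  2^(  -  1)*401^1 * 463^(-1 ) 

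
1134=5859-4725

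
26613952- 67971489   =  - 41357537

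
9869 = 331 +9538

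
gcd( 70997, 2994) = 1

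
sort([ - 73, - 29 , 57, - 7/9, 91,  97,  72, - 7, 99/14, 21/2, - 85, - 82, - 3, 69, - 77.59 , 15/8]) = [ - 85,  -  82,- 77.59, -73, - 29, - 7, - 3, - 7/9,15/8 , 99/14,21/2, 57, 69,72, 91,97]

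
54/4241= 54/4241 = 0.01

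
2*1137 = 2274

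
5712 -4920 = 792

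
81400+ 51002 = 132402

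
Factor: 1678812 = 2^2*3^1*139901^1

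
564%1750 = 564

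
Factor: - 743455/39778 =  - 2^(-1)*5^1*19889^(- 1) * 148691^1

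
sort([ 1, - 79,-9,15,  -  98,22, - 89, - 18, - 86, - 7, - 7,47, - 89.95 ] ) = [ - 98 , - 89.95, - 89, -86, -79, - 18,  -  9, - 7, - 7,1,15,22,47 ] 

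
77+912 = 989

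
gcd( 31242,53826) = 6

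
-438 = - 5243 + 4805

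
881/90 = 881/90 = 9.79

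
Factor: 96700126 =2^1*233^1 *207511^1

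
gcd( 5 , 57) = 1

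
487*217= 105679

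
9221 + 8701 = 17922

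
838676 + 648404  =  1487080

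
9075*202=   1833150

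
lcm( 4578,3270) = 22890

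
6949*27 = 187623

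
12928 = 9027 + 3901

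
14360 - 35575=-21215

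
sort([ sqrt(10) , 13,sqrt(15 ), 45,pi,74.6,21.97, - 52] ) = [ - 52, pi,  sqrt(10),sqrt (15),13,21.97,45,74.6] 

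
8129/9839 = 8129/9839 = 0.83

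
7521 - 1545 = 5976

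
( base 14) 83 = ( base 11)A5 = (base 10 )115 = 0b1110011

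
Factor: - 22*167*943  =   - 2^1* 11^1*23^1*41^1*167^1  =  - 3464582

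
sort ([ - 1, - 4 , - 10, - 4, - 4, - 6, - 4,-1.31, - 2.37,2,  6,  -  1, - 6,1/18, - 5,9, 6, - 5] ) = [ - 10,-6, - 6, - 5, - 5  , - 4, - 4, - 4, - 4,-2.37,  -  1.31, - 1, - 1,1/18,2,6,  6, 9] 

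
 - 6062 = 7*( - 866)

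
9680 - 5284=4396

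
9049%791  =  348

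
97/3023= 97/3023 = 0.03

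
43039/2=43039/2 = 21519.50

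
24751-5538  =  19213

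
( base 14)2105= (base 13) 2788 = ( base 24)9l1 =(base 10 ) 5689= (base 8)13071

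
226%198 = 28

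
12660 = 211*60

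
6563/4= 6563/4 = 1640.75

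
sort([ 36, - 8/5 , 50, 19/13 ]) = [ - 8/5,19/13,36,50]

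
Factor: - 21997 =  - 21997^1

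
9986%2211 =1142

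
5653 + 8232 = 13885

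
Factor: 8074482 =2^1*3^1*13^2*7963^1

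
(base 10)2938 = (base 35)2dx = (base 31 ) 31O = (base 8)5572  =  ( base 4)231322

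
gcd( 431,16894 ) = 1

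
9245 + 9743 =18988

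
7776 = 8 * 972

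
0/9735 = 0 = 0.00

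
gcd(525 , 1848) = 21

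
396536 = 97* 4088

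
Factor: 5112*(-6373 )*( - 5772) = 188044695072 = 2^5 *3^3*13^1*37^1*71^1*6373^1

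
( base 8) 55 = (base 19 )27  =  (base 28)1h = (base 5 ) 140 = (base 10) 45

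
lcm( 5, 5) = 5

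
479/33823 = 479/33823 =0.01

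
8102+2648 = 10750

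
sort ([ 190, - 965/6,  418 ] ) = [-965/6, 190, 418]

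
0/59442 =0 = 0.00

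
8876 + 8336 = 17212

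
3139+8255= 11394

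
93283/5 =93283/5=18656.60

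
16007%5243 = 278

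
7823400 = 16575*472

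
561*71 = 39831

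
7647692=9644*793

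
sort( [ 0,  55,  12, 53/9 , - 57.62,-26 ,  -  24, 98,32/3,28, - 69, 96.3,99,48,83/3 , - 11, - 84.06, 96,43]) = [ - 84.06 , - 69,-57.62, - 26, -24, - 11,  0,53/9,32/3, 12,83/3 , 28, 43,48,55,  96,96.3,98,  99 ]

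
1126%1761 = 1126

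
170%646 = 170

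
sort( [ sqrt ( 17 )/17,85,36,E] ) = [ sqrt ( 17 ) /17,E,36,85 ]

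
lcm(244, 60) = 3660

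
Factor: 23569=7^2*13^1*37^1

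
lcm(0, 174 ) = 0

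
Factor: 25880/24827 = 2^3*5^1*11^ ( - 1 )*37^ ( - 1) * 61^( - 1)*647^1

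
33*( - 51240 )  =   - 1690920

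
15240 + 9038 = 24278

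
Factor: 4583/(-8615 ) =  - 5^( - 1)*1723^(  -  1 )*4583^1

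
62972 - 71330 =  - 8358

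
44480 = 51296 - 6816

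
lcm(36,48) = 144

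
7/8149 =7/8149 = 0.00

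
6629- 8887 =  - 2258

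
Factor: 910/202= 5^1* 7^1 * 13^1*101^( - 1 ) = 455/101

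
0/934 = 0=0.00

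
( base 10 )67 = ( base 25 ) 2h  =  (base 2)1000011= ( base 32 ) 23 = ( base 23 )2l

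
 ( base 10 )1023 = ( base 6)4423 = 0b1111111111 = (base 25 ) 1fn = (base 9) 1356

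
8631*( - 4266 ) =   -  36819846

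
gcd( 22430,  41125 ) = 5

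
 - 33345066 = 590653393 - 623998459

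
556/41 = 556/41 = 13.56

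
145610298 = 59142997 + 86467301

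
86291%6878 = 3755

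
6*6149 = 36894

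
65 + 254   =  319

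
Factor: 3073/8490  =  2^( - 1) * 3^( - 1 ) * 5^( - 1) *7^1*283^( - 1 )*439^1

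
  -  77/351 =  - 77/351 = - 0.22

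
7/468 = 7/468 = 0.01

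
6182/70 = 3091/35 = 88.31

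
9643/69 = 9643/69 = 139.75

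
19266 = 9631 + 9635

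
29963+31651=61614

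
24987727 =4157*6011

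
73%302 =73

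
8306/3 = 8306/3= 2768.67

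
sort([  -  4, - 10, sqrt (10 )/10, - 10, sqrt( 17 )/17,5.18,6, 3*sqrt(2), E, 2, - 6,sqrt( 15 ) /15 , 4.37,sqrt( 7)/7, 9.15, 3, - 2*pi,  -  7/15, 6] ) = [ - 10, -10,-2*pi,-6,- 4, - 7/15, sqrt(17)/17, sqrt(15 ) /15, sqrt(10)/10, sqrt( 7) /7 , 2, E, 3,3*sqrt( 2 ), 4.37,5.18 , 6,6 , 9.15 ]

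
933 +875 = 1808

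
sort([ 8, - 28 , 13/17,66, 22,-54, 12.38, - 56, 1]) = [ - 56, - 54 , - 28, 13/17 , 1,8,  12.38,22, 66 ] 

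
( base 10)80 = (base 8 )120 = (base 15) 55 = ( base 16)50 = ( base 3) 2222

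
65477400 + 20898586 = 86375986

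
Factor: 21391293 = 3^1*7^2*11^1 *13229^1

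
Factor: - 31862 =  - 2^1*89^1 * 179^1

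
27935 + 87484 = 115419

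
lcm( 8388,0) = 0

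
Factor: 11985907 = 11985907^1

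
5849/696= 8 + 281/696 = 8.40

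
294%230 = 64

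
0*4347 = 0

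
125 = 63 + 62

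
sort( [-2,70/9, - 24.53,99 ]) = [  -  24.53,-2,70/9,99 ]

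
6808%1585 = 468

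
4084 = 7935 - 3851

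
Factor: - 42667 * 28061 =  - 1197278687 = - 11^1*2551^1 * 42667^1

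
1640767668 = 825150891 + 815616777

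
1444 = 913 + 531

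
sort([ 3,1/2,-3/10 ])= [ - 3/10, 1/2, 3]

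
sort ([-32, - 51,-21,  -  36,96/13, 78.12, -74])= [ - 74, - 51, - 36, - 32,  -  21, 96/13 , 78.12 ] 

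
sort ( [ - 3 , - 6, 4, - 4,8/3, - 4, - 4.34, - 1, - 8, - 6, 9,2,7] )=[  -  8, - 6, - 6, - 4.34,- 4, - 4, - 3, - 1, 2,8/3,4,7,9 ] 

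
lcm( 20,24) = 120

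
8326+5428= 13754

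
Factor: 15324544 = 2^7 * 119723^1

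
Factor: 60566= 2^1*11^1*2753^1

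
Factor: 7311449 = 7311449^1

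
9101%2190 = 341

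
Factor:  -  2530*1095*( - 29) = 2^1*3^1*5^2*11^1  *  23^1*29^1*73^1 = 80340150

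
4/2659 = 4/2659  =  0.00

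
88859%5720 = 3059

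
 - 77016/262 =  - 294 + 6/131= - 293.95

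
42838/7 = 6119 + 5/7 = 6119.71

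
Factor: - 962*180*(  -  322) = 2^4 * 3^2*5^1*7^1*13^1*23^1*37^1 = 55757520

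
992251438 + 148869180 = 1141120618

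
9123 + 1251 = 10374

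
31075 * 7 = 217525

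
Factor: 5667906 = 2^1*3^1*944651^1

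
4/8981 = 4/8981 = 0.00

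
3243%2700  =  543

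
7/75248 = 7/75248 = 0.00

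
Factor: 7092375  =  3^1*5^3*18913^1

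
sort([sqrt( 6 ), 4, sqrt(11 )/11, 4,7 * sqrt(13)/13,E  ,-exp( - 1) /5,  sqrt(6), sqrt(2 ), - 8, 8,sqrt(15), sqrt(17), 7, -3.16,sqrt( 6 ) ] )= [ -8, - 3.16,  -  exp( - 1)/5,sqrt (11) /11 , sqrt( 2), 7 * sqrt(13 )/13, sqrt ( 6),sqrt( 6), sqrt( 6),E,  sqrt(15),4,4, sqrt( 17), 7, 8]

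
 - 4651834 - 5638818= - 10290652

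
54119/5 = 10823 + 4/5 = 10823.80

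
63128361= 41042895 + 22085466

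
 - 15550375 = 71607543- 87157918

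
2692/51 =2692/51  =  52.78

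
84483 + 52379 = 136862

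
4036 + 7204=11240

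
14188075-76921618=-62733543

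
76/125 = 76/125 = 0.61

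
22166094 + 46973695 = 69139789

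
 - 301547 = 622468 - 924015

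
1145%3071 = 1145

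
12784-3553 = 9231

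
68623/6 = 11437 + 1/6 = 11437.17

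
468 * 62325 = 29168100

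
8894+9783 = 18677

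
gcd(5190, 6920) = 1730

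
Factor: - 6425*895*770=  -  2^1*5^4*7^1*11^1*179^1*257^1 = - 4427788750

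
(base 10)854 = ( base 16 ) 356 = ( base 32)QM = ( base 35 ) oe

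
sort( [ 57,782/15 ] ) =[ 782/15,  57 ] 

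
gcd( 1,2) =1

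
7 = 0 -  - 7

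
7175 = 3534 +3641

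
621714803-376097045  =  245617758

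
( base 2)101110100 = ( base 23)G4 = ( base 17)14F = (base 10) 372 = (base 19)10B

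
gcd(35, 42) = 7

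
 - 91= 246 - 337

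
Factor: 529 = 23^2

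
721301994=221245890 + 500056104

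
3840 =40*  96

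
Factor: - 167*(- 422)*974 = 68641676 = 2^2*167^1*211^1*487^1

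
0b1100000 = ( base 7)165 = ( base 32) 30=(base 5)341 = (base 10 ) 96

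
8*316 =2528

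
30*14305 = 429150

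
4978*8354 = 41586212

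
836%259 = 59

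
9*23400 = 210600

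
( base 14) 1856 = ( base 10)4388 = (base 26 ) 6CK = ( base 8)10444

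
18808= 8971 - -9837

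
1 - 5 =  - 4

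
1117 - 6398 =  - 5281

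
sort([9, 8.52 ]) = [8.52,9]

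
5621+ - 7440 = - 1819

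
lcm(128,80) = 640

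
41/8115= 41/8115 = 0.01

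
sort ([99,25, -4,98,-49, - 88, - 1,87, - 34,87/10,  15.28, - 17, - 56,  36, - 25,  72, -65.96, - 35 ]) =[ - 88,-65.96, - 56, - 49,- 35,-34 , - 25, - 17, - 4,  -  1,87/10,15.28, 25,36,72,87, 98,99]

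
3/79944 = 1/26648 = 0.00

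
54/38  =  27/19 =1.42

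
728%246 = 236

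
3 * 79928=239784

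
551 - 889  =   - 338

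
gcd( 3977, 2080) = 1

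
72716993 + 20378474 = 93095467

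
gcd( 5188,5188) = 5188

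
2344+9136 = 11480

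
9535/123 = 77 + 64/123 = 77.52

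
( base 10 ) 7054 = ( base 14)27DC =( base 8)15616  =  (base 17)176g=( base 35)5qj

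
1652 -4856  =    -  3204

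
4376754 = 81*54034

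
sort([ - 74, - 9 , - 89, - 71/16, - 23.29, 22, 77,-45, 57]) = [ - 89,- 74, - 45, - 23.29, - 9, - 71/16, 22,  57, 77]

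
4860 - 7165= -2305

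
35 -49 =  - 14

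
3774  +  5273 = 9047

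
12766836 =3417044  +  9349792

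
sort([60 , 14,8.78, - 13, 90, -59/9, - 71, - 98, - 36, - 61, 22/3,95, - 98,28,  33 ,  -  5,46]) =[ - 98 , - 98, - 71, - 61,-36, - 13,  -  59/9, - 5,22/3,8.78 , 14, 28, 33,46, 60, 90 , 95]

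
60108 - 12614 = 47494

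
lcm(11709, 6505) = 58545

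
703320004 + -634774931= 68545073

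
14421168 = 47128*306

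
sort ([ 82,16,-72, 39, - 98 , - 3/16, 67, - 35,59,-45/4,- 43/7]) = [ - 98, - 72,  -  35,-45/4,  -  43/7, - 3/16,16, 39,59, 67,82]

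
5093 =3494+1599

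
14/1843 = 14/1843 = 0.01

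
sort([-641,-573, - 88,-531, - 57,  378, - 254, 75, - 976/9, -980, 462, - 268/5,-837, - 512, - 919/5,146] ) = [ - 980,  -  837,-641, - 573,-531 , - 512, - 254, - 919/5, - 976/9, - 88, - 57, - 268/5, 75,146,  378,462]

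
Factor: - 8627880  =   - 2^3  *3^1*5^1 *71899^1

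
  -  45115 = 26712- 71827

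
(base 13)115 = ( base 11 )160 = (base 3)20221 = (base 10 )187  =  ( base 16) BB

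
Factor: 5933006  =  2^1*83^1*103^1*347^1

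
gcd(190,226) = 2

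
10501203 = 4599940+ 5901263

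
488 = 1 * 488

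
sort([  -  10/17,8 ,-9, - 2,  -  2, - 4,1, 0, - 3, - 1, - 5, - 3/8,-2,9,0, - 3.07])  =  [ - 9, - 5, - 4  , - 3.07,- 3,-2, - 2,-2, -1, -10/17, - 3/8,0, 0, 1, 8,9]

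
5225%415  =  245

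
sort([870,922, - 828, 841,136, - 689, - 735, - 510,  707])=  [ - 828, - 735 , - 689,- 510,136,707,841,870,922]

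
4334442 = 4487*966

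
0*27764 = 0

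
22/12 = 1 + 5/6 = 1.83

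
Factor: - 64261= - 179^1 * 359^1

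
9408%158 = 86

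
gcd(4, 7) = 1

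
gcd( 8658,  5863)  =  13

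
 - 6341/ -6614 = 6341/6614 = 0.96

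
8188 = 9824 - 1636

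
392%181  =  30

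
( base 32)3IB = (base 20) 92J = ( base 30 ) 41t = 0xe4b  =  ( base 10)3659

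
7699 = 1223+6476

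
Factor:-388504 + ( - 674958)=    - 2^1*531731^1  =  - 1063462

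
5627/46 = 5627/46 = 122.33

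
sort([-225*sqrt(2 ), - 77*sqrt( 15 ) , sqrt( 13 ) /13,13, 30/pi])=[-225*sqrt( 2),-77*sqrt( 15),sqrt( 13) /13, 30/pi, 13 ] 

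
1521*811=1233531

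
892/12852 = 223/3213 = 0.07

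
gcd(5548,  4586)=2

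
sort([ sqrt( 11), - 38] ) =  [ - 38,sqrt( 11 )]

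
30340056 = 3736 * 8121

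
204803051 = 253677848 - 48874797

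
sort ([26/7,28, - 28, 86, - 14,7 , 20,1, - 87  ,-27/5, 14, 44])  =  [ - 87, - 28, - 14 , - 27/5, 1,26/7,7 , 14, 20  ,  28,44, 86 ]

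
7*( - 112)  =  - 784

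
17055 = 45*379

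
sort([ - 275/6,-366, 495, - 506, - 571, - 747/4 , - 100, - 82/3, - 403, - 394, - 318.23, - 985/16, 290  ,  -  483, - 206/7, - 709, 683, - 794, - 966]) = [-966, - 794,-709, - 571, - 506 , - 483,-403,-394 , - 366, - 318.23, - 747/4 ,-100, - 985/16,-275/6 , - 206/7,  -  82/3, 290,  495, 683 ] 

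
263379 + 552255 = 815634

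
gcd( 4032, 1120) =224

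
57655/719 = 80 + 135/719 = 80.19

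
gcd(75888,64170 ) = 558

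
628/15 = 41+13/15  =  41.87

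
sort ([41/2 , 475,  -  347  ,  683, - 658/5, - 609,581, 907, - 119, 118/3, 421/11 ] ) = [ - 609, - 347,- 658/5,-119,41/2, 421/11,118/3, 475, 581,  683,907]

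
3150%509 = 96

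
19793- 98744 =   -  78951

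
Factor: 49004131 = 11^1*4454921^1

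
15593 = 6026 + 9567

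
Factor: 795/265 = 3 = 3^1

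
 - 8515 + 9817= 1302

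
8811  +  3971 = 12782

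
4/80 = 1/20 = 0.05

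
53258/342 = 155 + 124/171=155.73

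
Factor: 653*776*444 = 2^5*3^1*37^1 * 97^1*653^1 = 224987232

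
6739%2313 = 2113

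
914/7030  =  457/3515  =  0.13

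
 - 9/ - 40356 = 1/4484 = 0.00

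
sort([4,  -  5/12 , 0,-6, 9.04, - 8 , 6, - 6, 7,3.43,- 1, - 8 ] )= [ - 8, - 8, - 6,  -  6,-1,-5/12,  0 , 3.43,4 , 6,7,9.04 ]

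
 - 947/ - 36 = 947/36  =  26.31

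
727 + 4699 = 5426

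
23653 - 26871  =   - 3218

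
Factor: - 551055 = -3^1*5^1*17^1*2161^1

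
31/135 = 31/135= 0.23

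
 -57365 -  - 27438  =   - 29927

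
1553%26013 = 1553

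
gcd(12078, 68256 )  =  18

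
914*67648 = 61830272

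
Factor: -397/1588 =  - 1/4 = - 2^( - 2)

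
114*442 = 50388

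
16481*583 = 9608423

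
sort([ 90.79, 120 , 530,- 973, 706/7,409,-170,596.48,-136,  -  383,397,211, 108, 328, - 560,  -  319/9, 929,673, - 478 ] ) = [ -973, - 560, - 478, - 383, - 170,  -  136, - 319/9,90.79, 706/7, 108, 120,211, 328,397 , 409, 530, 596.48,673,929] 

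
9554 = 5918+3636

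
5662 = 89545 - 83883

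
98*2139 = 209622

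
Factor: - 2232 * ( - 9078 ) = 2^4*3^3*17^1*31^1*89^1  =  20262096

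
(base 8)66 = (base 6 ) 130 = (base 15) 39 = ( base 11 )4a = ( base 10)54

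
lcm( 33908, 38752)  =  271264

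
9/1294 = 9/1294 = 0.01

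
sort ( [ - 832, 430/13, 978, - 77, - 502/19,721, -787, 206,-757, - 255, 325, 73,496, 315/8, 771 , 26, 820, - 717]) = [ - 832, - 787, - 757, - 717, - 255, - 77,-502/19, 26, 430/13, 315/8,73, 206, 325 , 496, 721, 771,820,978]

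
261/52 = 5 + 1/52 = 5.02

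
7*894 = 6258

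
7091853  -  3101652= 3990201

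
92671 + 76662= 169333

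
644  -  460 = 184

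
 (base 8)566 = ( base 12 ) 272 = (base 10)374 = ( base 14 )1ca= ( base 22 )h0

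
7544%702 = 524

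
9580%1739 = 885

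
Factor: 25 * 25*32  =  20000  =  2^5*5^4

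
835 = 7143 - 6308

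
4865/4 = 1216+1/4  =  1216.25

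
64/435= 64/435 = 0.15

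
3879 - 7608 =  - 3729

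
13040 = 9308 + 3732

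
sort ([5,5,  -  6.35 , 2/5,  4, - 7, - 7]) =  [ - 7, - 7 , - 6.35, 2/5,4 , 5,5 ]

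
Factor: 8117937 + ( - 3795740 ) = 11^1*392927^1 = 4322197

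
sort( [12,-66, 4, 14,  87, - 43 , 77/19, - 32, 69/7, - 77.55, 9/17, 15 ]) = [  -  77.55, - 66 ,  -  43, - 32,9/17 , 4,77/19,69/7, 12,14 , 15, 87]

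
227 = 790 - 563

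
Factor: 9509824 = 2^6*139^1 * 1069^1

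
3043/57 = 53+ 22/57 = 53.39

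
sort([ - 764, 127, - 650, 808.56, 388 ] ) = [ - 764, - 650, 127, 388,808.56 ]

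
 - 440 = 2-442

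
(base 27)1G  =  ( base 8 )53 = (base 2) 101011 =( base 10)43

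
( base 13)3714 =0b1111001101111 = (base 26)bdh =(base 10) 7791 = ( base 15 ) 2496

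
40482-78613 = -38131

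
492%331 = 161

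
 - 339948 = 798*( - 426 ) 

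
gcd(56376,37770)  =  6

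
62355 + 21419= 83774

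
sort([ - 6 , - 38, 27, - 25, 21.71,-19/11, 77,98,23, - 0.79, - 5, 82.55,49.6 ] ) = [-38, - 25, - 6, - 5,-19/11, - 0.79,  21.71, 23 , 27, 49.6, 77,82.55,98]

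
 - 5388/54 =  - 100 + 2/9 = - 99.78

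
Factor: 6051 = 3^1  *  2017^1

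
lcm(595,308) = 26180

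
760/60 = 38/3 =12.67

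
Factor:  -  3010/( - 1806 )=3^( - 1)*5^1 = 5/3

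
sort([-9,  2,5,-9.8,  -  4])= [ - 9.8,-9,- 4, 2,5] 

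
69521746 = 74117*938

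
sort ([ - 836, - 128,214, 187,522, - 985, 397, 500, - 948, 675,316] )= [ - 985, - 948,  -  836, - 128, 187,214,  316, 397, 500, 522, 675] 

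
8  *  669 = 5352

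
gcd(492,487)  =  1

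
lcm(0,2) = 0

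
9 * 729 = 6561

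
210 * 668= 140280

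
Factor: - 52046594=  - 2^1 * 149^1*174653^1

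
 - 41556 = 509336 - 550892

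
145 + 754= 899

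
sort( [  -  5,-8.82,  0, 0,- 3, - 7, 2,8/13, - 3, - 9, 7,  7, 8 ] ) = [ - 9, - 8.82, - 7, - 5, - 3, - 3, 0, 0 , 8/13,  2, 7, 7, 8 ] 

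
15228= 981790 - 966562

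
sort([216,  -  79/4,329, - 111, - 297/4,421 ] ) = [ - 111,-297/4,-79/4,  216, 329, 421 ] 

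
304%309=304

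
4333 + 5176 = 9509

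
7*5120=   35840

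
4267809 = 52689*81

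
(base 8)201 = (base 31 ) 45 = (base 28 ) 4H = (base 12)A9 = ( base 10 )129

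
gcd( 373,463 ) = 1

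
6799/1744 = 3 + 1567/1744 = 3.90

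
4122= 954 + 3168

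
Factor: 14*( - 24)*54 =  - 2^5 * 3^4 *7^1= - 18144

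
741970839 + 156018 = 742126857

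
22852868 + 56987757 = 79840625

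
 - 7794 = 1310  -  9104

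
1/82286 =1/82286 = 0.00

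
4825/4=1206+1/4=1206.25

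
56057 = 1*56057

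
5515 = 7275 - 1760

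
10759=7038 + 3721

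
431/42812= 431/42812 = 0.01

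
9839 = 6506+3333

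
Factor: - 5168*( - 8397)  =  2^4*3^3*  17^1*19^1*311^1 = 43395696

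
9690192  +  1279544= 10969736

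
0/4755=0= 0.00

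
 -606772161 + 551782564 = - 54989597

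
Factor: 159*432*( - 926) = -63605088 =- 2^5 * 3^4*53^1*463^1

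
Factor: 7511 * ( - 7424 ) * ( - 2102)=2^9 * 7^1 * 29^2 * 37^1*1051^1=117211017728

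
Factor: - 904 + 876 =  - 28 = - 2^2*7^1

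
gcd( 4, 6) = 2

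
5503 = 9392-3889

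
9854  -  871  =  8983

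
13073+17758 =30831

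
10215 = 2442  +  7773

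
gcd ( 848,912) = 16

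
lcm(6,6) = 6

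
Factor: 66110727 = 3^1*71^1 * 310379^1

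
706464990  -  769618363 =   -  63153373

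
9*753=6777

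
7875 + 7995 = 15870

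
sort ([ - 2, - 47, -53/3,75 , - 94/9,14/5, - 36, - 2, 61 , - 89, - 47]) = [ - 89, - 47, - 47, - 36, - 53/3, - 94/9, - 2 , - 2,  14/5, 61,  75]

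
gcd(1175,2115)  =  235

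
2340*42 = 98280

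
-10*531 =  - 5310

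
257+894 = 1151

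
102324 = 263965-161641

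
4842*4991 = 24166422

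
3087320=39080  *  79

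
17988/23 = 782 + 2/23 =782.09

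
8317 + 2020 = 10337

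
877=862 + 15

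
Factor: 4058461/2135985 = 3^( - 1)*5^(  -  1)*11^2*17^1*157^( - 1) * 907^ (-1 )*1973^1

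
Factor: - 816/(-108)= 68/9= 2^2*3^( - 2 )*17^1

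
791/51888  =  791/51888=   0.02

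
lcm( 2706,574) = 18942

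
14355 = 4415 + 9940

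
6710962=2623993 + 4086969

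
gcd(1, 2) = 1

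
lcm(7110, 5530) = 49770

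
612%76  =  4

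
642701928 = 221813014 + 420888914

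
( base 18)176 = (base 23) JJ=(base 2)111001000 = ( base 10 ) 456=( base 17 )19E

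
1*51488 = 51488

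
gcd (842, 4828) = 2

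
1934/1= 1934 =1934.00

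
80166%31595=16976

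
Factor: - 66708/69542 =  - 306/319 = - 2^1 * 3^2*11^(-1 )*17^1*29^( - 1 ) 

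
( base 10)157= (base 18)8D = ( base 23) 6J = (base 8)235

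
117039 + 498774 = 615813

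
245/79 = 245/79 = 3.10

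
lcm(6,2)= 6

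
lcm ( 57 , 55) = 3135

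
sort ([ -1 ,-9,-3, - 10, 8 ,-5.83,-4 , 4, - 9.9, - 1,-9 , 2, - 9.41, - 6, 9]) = [ - 10, - 9.9, - 9.41 , - 9,- 9 , - 6, - 5.83,- 4, - 3, - 1 , - 1, 2,4,8,9] 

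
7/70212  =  7/70212 = 0.00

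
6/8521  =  6/8521= 0.00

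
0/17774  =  0 = 0.00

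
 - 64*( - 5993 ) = 383552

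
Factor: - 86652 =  - 2^2*3^2*29^1*83^1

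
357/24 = 119/8   =  14.88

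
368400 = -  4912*( - 75 ) 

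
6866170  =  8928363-2062193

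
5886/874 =6 + 321/437= 6.73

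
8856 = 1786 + 7070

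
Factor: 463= 463^1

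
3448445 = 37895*91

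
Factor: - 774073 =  - 774073^1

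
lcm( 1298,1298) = 1298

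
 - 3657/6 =- 610 + 1/2= -609.50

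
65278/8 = 8159 + 3/4 = 8159.75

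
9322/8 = 1165 + 1/4 = 1165.25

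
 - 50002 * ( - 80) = 4000160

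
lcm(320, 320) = 320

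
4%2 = 0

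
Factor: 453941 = 373^1*1217^1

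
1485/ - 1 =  - 1485 + 0/1 = - 1485.00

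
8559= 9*951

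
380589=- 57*( -6677)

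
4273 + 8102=12375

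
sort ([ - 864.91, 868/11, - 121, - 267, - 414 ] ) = [ - 864.91, - 414, - 267, - 121,868/11]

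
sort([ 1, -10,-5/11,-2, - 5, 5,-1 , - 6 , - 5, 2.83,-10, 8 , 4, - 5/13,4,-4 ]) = [ - 10, - 10, - 6, - 5, - 5,  -  4, - 2, - 1, - 5/11, - 5/13, 1, 2.83,4,4, 5,8] 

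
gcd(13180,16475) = 3295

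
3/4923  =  1/1641 = 0.00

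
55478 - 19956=35522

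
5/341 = 5/341 = 0.01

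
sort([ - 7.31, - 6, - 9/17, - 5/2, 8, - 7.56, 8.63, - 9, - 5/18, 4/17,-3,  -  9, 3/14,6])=[ - 9, - 9, - 7.56, - 7.31, - 6,-3 , - 5/2, - 9/17, - 5/18, 3/14,4/17,  6, 8, 8.63] 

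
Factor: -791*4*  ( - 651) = 2^2* 3^1*7^2*31^1*113^1  =  2059764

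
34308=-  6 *(  -  5718)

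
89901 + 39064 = 128965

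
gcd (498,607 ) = 1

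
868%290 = 288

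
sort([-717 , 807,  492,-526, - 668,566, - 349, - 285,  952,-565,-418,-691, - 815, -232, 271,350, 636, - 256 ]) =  [-815,-717, - 691,-668, - 565, - 526,-418, - 349, - 285, - 256, - 232,  271, 350, 492, 566,636,807,952 ]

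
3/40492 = 3/40492 = 0.00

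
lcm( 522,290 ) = 2610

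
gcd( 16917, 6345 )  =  3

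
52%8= 4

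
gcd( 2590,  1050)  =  70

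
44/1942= 22/971 = 0.02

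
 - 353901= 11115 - 365016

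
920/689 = 920/689  =  1.34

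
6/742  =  3/371 = 0.01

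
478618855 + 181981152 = 660600007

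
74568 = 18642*4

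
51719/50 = 51719/50 = 1034.38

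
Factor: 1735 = 5^1*347^1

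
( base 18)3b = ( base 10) 65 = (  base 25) 2F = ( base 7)122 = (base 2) 1000001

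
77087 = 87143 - 10056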